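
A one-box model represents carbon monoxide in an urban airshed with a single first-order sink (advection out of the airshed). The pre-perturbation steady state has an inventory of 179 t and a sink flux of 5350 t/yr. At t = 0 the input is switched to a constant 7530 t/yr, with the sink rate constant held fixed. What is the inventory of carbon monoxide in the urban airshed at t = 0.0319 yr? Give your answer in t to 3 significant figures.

τ = M₀/F₀ = 179/5350 = 0.03346 yr; rate constant k = 1/τ.
New steady state M_∞ = F₁/k = F₁·τ = 7530 × 0.03346 = 251.94 t.
M(t) = M_∞ + (M₀ − M_∞)·e^(−t/τ); t/τ = 0.0319/0.03346 = 0.9534, so e^(−t/τ) = 0.3854.
M(t) = 251.94 − 72.94 × 0.3854 = 223.83 t.

224 t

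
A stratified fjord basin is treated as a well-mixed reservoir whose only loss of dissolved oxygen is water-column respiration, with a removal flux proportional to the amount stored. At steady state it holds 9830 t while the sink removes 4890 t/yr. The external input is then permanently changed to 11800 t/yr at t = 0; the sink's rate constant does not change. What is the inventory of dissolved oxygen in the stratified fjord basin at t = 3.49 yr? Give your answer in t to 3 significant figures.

The sink rate constant is k = F₀/M₀ = 4890/9830 = 0.4975 yr⁻¹.
Solving dM/dt = F₁ − kM with M(0) = M₀ gives M(t) = F₁/k + (M₀ − F₁/k)·e^(−kt).
F₁/k = 11800/0.4975 = 23721 t; kt = 0.4975 × 3.49 = 1.736, e^(−kt) = 0.1762.
M(3.49) = 23721 + (9830 − 23721) × 0.1762 = 23721 − 2448 = 21273 t.

21300 t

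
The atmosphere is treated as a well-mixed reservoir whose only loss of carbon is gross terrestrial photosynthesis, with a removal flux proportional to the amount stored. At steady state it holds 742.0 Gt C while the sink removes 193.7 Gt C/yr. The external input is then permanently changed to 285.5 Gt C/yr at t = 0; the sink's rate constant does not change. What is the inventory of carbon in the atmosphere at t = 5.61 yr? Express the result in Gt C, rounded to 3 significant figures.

1010 Gt C

τ = M₀/F₀ = 742.0/193.7 = 3.831 yr; rate constant k = 1/τ.
New steady state M_∞ = F₁/k = F₁·τ = 285.5 × 3.831 = 1093.7 Gt C.
M(t) = M_∞ + (M₀ − M_∞)·e^(−t/τ); t/τ = 5.61/3.831 = 1.464, so e^(−t/τ) = 0.2312.
M(t) = 1093.7 − 351.7 × 0.2312 = 1012.4 Gt C.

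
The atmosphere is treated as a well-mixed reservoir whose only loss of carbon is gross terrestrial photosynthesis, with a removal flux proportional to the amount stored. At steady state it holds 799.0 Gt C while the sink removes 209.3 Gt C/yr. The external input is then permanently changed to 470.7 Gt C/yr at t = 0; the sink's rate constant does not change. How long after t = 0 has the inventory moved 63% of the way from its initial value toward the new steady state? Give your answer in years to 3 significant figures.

3.80 yr

τ = M₀/F₀ = 799.0/209.3 = 3.817 yr.
The remaining gap fraction is e^(−t/τ); 63% covered ⇒ e^(−t/τ) = 0.370.
t = −τ ln(0.370) = 3.817 × 0.9943 = 3.796 yr.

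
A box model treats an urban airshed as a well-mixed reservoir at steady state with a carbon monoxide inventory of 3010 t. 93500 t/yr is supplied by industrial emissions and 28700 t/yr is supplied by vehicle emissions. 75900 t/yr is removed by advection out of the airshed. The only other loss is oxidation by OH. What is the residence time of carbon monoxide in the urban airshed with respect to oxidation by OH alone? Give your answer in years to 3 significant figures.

0.0650 yr

At steady state ΣF_in = ΣF_out.
ΣF_in = 93500 + 28700 = 122200 t/yr.
Oxidation by OH flux = ΣF_in − (75900) = 122200 − 75900 = 46300 t/yr.
τ = M / F = 3010 / 46300 = 0.06501 yr.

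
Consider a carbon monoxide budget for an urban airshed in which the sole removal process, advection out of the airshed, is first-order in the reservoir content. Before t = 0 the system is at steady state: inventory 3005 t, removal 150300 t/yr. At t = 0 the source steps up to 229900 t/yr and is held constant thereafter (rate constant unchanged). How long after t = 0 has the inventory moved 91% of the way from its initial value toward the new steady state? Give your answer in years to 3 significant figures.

τ = M₀/F₀ = 3005/150300 = 0.01999 yr.
The remaining gap fraction is e^(−t/τ); 91% covered ⇒ e^(−t/τ) = 0.0900.
t = −τ ln(0.0900) = 0.01999 × 2.408 = 0.04814 yr.

0.0481 yr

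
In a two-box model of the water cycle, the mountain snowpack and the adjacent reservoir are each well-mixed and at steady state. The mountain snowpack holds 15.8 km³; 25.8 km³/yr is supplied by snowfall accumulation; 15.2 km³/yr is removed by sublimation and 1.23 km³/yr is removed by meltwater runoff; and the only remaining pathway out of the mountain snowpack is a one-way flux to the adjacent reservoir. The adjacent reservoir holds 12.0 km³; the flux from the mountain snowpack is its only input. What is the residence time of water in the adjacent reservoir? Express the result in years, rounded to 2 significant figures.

1.3 yr

Balance the mountain snowpack: ΣF_in = 25.800 km³/yr.
Flux to the adjacent reservoir = ΣF_in − (15.2 + 1.23) = 9.3700 km³/yr.
At steady state the output of the adjacent reservoir equals its input, 9.3700 km³/yr.
τ = M / F = 12.0 / 9.3700 = 1.281 yr.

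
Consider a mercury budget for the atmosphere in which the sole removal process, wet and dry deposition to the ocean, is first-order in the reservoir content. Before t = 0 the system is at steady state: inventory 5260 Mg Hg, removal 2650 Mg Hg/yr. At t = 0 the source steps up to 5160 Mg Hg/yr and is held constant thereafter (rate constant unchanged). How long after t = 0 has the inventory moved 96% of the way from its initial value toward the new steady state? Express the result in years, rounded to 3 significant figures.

τ = M₀/F₀ = 5260/2650 = 1.985 yr.
The remaining gap fraction is e^(−t/τ); 96% covered ⇒ e^(−t/τ) = 0.0400.
t = −τ ln(0.0400) = 1.985 × 3.219 = 6.389 yr.

6.39 yr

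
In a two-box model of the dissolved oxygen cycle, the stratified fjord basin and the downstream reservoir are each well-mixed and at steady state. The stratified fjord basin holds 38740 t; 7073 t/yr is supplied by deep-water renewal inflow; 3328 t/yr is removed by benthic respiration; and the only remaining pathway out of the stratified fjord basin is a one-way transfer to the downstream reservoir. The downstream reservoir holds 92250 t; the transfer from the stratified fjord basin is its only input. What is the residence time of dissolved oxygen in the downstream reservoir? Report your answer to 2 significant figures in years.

25 yr

Balance the stratified fjord basin: ΣF_in = 7073.0 t/yr.
Transfer to the downstream reservoir = ΣF_in − (3328) = 3745.0 t/yr.
At steady state the output of the downstream reservoir equals its input, 3745.0 t/yr.
τ = M / F = 92250 / 3745.0 = 24.63 yr.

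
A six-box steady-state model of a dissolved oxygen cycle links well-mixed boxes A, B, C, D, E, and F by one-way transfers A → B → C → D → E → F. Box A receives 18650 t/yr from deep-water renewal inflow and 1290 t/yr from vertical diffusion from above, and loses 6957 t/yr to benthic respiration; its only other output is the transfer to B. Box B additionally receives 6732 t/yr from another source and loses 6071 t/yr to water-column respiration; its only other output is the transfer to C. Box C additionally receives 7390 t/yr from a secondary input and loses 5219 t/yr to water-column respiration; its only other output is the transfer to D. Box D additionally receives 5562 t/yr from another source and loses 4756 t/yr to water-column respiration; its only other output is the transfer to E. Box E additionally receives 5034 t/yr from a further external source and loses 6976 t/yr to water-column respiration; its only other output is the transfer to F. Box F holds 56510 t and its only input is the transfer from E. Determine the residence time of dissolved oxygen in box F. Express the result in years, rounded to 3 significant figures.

Box A: F(A→B) = (18650 + 1290) − 6957 = 12983 t/yr.
Box B: F(B→C) = (12983 + 6732) − 6071 = 13644 t/yr.
Box C: F(C→D) = (13644 + 7390) − 5219 = 15815 t/yr.
Box D: F(D→E) = (15815 + 5562) − 4756 = 16621 t/yr.
Box E: F(E→F) = (16621 + 5034) − 6976 = 14679 t/yr.
Box F throughput = its input = 14679 t/yr; τ = 56510 / 14679 = 3.850 yr.

3.85 yr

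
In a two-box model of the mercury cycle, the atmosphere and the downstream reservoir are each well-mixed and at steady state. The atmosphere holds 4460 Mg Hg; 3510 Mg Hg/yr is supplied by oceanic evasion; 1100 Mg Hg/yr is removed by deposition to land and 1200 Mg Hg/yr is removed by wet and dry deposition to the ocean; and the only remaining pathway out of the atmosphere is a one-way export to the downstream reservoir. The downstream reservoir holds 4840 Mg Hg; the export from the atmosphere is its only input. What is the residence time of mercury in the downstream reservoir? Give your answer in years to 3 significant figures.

Balance the atmosphere: ΣF_in = 3510.0 Mg Hg/yr.
Export to the downstream reservoir = ΣF_in − (1100 + 1200) = 1210.0 Mg Hg/yr.
At steady state the output of the downstream reservoir equals its input, 1210.0 Mg Hg/yr.
τ = M / F = 4840 / 1210.0 = 4.000 yr.

4.00 yr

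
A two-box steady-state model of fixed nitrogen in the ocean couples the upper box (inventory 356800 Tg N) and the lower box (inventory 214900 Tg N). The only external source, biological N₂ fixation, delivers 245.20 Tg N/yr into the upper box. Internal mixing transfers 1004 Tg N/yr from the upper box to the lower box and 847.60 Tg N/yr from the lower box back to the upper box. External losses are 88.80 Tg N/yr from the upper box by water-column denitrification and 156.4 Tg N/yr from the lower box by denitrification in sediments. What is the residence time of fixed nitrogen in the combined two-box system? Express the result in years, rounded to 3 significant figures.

For the system as a whole, the A↔B exchange is internal and contributes nothing to the throughput; only the external sinks remove mass.
M_total = 356800 + 214900 = 571700 Tg N.
ΣF_external_out = 88.80 + 156.4 = 245.20 Tg N/yr.
τ = M_total / ΣF_ext = 571700 / 245.20 = 2332 yr.

2330 yr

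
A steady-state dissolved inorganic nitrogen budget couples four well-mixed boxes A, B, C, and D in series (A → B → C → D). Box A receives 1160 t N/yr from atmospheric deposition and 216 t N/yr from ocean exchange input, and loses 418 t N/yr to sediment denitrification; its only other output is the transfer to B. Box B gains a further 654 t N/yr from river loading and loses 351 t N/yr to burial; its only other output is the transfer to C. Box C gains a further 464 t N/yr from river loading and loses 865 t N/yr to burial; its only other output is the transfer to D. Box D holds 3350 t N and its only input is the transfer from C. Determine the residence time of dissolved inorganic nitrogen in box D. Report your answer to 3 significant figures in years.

3.90 yr

Box A: F(A→B) = (1160 + 216) − 418 = 958.00 t N/yr.
Box B: F(B→C) = (958.00 + 654) − 351 = 1261.0 t N/yr.
Box C: F(C→D) = (1261.0 + 464) − 865 = 860.00 t N/yr.
Box D throughput = its input = 860.00 t N/yr; τ = 3350 / 860.00 = 3.895 yr.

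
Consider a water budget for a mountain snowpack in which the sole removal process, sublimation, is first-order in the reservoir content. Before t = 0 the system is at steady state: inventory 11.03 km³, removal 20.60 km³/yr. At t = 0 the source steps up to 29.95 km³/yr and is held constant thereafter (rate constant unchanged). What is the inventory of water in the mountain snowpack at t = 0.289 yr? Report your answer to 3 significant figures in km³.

The sink rate constant is k = F₀/M₀ = 20.60/11.03 = 1.868 yr⁻¹.
Solving dM/dt = F₁ − kM with M(0) = M₀ gives M(t) = F₁/k + (M₀ − F₁/k)·e^(−kt).
F₁/k = 29.95/1.868 = 16.036 km³; kt = 1.868 × 0.289 = 0.5397, e^(−kt) = 0.5829.
M(0.289) = 16.036 + (11.03 − 16.036) × 0.5829 = 16.036 − 2.918 = 13.118 km³.

13.1 km³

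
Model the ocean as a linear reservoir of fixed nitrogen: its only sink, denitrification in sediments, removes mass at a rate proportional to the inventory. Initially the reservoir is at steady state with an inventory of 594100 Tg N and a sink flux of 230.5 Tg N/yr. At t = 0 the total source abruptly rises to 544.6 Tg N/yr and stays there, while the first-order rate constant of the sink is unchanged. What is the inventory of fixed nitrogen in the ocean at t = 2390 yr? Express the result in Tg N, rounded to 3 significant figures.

1.08×10^6 Tg N

τ = M₀/F₀ = 594100/230.5 = 2577 yr; rate constant k = 1/τ.
New steady state M_∞ = F₁/k = F₁·τ = 544.6 × 2577 = 1.4037×10^6 Tg N.
M(t) = M_∞ + (M₀ − M_∞)·e^(−t/τ); t/τ = 2390/2577 = 0.9273, so e^(−t/τ) = 0.3956.
M(t) = 1.4037×10^6 − 809600 × 0.3956 = 1.0834×10^6 Tg N.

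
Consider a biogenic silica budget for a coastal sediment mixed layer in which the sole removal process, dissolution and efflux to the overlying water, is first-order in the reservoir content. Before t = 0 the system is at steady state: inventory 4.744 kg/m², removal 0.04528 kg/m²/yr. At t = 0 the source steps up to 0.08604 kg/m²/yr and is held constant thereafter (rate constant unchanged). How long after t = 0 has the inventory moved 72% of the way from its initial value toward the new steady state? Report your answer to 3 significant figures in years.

τ = M₀/F₀ = 4.744/0.04528 = 104.8 yr.
The remaining gap fraction is e^(−t/τ); 72% covered ⇒ e^(−t/τ) = 0.280.
t = −τ ln(0.280) = 104.8 × 1.273 = 133.4 yr.

133 yr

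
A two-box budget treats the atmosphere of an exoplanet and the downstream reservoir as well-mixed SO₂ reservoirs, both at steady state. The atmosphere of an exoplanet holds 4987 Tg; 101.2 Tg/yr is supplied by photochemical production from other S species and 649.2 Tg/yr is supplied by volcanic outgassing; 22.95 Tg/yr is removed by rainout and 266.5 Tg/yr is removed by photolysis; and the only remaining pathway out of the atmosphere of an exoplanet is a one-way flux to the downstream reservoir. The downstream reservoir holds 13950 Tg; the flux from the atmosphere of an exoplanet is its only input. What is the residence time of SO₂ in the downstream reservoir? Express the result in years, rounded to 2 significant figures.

Balance the atmosphere of an exoplanet: ΣF_in = 101.2 + 649.2 = 750.40 Tg/yr.
Flux to the downstream reservoir = ΣF_in − (22.95 + 266.5) = 460.95 Tg/yr.
At steady state the output of the downstream reservoir equals its input, 460.95 Tg/yr.
τ = M / F = 13950 / 460.95 = 30.26 yr.

30 yr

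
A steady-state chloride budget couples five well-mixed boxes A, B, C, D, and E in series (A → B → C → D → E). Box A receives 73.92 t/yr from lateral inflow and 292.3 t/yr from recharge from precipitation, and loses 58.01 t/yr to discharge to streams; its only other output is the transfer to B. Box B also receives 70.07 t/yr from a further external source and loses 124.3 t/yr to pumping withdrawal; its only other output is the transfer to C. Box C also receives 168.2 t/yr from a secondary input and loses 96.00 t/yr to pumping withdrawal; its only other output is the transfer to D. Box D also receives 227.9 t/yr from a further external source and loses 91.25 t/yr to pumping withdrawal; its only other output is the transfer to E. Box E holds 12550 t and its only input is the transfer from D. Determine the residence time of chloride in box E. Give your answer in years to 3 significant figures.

Box A: F(A→B) = (73.92 + 292.3) − 58.01 = 308.21 t/yr.
Box B: F(B→C) = (308.21 + 70.07) − 124.3 = 253.98 t/yr.
Box C: F(C→D) = (253.98 + 168.2) − 96.00 = 326.18 t/yr.
Box D: F(D→E) = (326.18 + 227.9) − 91.25 = 462.83 t/yr.
Box E throughput = its input = 462.83 t/yr; τ = 12550 / 462.83 = 27.12 yr.

27.1 yr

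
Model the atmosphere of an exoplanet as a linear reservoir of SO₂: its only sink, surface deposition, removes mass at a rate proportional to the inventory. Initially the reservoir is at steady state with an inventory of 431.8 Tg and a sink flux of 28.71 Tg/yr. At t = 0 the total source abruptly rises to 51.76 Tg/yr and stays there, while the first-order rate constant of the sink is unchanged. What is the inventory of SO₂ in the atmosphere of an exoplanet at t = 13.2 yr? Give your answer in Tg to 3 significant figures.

634 Tg

Residence time τ = M₀/F₀ = 15.04 yr. The eventual steady state is M_∞ = M₀·(F₁/F₀) = 431.8 × 51.76/28.71 = 778.47 Tg.
The anomaly ΔM(t) = M(t) − M_∞ decays as ΔM₀·e^(−t/τ) with ΔM₀ = 431.8 − 778.47 = −346.7 Tg.
At t = 13.2 yr, e^(−t/τ) = e^(−0.8777) = 0.4158, so ΔM = −144.1 Tg and M = 778.47 − 144.1 = 634.34 Tg.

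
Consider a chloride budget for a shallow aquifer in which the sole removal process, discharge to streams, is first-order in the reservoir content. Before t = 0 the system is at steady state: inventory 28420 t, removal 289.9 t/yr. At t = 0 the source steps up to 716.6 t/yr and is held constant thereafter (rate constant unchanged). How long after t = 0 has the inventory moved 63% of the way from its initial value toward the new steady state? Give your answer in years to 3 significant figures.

τ = M₀/F₀ = 28420/289.9 = 98.03 yr.
The remaining gap fraction is e^(−t/τ); 63% covered ⇒ e^(−t/τ) = 0.370.
t = −τ ln(0.370) = 98.03 × 0.9943 = 97.47 yr.

97.5 yr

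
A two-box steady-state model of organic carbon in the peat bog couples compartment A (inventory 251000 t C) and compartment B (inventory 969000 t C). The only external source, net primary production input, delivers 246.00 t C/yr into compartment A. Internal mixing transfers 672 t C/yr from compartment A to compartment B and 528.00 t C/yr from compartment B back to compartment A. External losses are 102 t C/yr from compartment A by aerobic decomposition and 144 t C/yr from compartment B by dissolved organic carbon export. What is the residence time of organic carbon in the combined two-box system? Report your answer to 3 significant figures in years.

4960 yr

Treat the two boxes together as one reservoir: the mixing fluxes between them are internal recycling, so τ = ΣM / Σ(external losses).
M_total = 251000 + 969000 = 1.2200×10^6 t C.
ΣF_external_out = 102 + 144 = 246.00 t C/yr.
τ = M_total / ΣF_ext = 1.2200×10^6 / 246.00 = 4959 yr.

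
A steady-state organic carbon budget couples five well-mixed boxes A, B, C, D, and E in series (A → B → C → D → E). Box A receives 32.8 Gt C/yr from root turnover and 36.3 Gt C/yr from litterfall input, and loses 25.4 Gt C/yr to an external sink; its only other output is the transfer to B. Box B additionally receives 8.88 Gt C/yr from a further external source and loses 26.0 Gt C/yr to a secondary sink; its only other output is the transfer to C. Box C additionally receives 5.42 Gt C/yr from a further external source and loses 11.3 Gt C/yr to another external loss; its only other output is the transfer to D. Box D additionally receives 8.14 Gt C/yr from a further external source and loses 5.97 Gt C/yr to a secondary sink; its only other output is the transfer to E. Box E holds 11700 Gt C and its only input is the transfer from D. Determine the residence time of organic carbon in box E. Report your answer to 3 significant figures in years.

512 yr

Box A: F(A→B) = (32.8 + 36.3) − 25.4 = 43.700 Gt C/yr.
Box B: F(B→C) = (43.700 + 8.88) − 26.0 = 26.580 Gt C/yr.
Box C: F(C→D) = (26.580 + 5.42) − 11.3 = 20.700 Gt C/yr.
Box D: F(D→E) = (20.700 + 8.14) − 5.97 = 22.870 Gt C/yr.
Box E throughput = its input = 22.870 Gt C/yr; τ = 11700 / 22.870 = 511.6 yr.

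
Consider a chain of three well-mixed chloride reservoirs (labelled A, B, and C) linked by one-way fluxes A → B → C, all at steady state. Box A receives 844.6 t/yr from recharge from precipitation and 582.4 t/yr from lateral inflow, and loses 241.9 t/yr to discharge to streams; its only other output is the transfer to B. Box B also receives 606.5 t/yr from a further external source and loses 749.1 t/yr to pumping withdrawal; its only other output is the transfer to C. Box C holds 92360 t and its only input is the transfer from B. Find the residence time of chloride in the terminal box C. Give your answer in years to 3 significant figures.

Box A: F(A→B) = (844.6 + 582.4) − 241.9 = 1185.1 t/yr.
Box B: F(B→C) = (1185.1 + 606.5) − 749.1 = 1042.5 t/yr.
Box C throughput = its input = 1042.5 t/yr; τ = 92360 / 1042.5 = 88.59 yr.

88.6 yr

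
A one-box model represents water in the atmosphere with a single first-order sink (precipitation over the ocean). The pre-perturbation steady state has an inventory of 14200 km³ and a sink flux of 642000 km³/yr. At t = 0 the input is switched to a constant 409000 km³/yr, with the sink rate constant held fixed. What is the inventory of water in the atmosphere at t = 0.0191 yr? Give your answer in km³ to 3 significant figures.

τ = M₀/F₀ = 14200/642000 = 0.02212 yr; rate constant k = 1/τ.
New steady state M_∞ = F₁/k = F₁·τ = 409000 × 0.02212 = 9046.4 km³.
M(t) = M_∞ + (M₀ − M_∞)·e^(−t/τ); t/τ = 0.0191/0.02212 = 0.8635, so e^(−t/τ) = 0.4217.
M(t) = 9046.4 + 5154 × 0.4217 = 11220 km³.

11200 km³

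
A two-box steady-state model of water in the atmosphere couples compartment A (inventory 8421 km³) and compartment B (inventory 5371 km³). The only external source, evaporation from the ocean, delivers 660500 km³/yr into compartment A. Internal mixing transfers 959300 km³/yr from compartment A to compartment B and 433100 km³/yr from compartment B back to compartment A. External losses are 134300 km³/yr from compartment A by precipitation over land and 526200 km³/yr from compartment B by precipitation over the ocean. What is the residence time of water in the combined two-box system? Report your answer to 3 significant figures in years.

0.0209 yr

Residence time in the combined system uses the total inventory and the total *external* removal — internal exchanges between the two boxes cancel.
M_total = 8421 + 5371 = 13792 km³.
ΣF_external_out = 134300 + 526200 = 660500 km³/yr.
τ = M_total / ΣF_ext = 13792 / 660500 = 0.02088 yr.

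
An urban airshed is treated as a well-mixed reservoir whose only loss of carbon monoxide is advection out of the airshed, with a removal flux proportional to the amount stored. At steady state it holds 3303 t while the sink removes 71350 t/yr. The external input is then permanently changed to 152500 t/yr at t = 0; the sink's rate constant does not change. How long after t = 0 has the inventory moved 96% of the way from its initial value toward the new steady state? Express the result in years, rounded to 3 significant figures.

τ = M₀/F₀ = 3303/71350 = 0.04629 yr.
The remaining gap fraction is e^(−t/τ); 96% covered ⇒ e^(−t/τ) = 0.0400.
t = −τ ln(0.0400) = 0.04629 × 3.219 = 0.1490 yr.

0.149 yr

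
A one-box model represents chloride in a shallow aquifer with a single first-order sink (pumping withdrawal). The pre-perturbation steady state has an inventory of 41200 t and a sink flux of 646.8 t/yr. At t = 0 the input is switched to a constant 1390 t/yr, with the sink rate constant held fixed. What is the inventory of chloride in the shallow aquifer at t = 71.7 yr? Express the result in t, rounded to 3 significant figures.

73200 t

Residence time τ = M₀/F₀ = 63.70 yr. The eventual steady state is M_∞ = M₀·(F₁/F₀) = 41200 × 1390/646.8 = 88541 t.
The anomaly ΔM(t) = M(t) − M_∞ decays as ΔM₀·e^(−t/τ) with ΔM₀ = 41200 − 88541 = −47340 t.
At t = 71.7 yr, e^(−t/τ) = e^(−1.126) = 0.3245, so ΔM = −15360 t and M = 88541 − 15360 = 73181 t.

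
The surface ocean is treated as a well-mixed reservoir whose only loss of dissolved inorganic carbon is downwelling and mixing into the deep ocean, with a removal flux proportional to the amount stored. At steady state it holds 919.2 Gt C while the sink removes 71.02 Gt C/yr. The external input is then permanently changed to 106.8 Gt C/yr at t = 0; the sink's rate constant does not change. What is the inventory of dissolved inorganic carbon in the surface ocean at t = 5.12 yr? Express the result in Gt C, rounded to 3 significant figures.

τ = M₀/F₀ = 919.2/71.02 = 12.94 yr; rate constant k = 1/τ.
New steady state M_∞ = F₁/k = F₁·τ = 106.8 × 12.94 = 1382.3 Gt C.
M(t) = M_∞ + (M₀ − M_∞)·e^(−t/τ); t/τ = 5.12/12.94 = 0.3956, so e^(−t/τ) = 0.6733.
M(t) = 1382.3 − 463.1 × 0.6733 = 1070.5 Gt C.

1070 Gt C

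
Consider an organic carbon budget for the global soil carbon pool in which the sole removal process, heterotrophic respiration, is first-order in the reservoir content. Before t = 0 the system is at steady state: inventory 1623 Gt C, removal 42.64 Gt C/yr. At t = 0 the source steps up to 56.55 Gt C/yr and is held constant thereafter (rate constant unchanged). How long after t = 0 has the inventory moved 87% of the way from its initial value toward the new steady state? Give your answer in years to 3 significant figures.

τ = M₀/F₀ = 1623/42.64 = 38.06 yr.
The remaining gap fraction is e^(−t/τ); 87% covered ⇒ e^(−t/τ) = 0.130.
t = −τ ln(0.130) = 38.06 × 2.040 = 77.66 yr.

77.7 yr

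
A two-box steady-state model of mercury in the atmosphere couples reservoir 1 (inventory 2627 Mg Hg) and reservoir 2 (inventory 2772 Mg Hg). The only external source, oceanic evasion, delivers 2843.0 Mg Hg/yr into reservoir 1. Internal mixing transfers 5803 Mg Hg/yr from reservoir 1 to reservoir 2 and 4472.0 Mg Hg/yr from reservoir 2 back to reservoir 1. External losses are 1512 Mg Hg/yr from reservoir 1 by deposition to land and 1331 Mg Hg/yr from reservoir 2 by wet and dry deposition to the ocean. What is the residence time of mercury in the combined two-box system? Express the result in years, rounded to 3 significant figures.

Treat the two boxes together as one reservoir: the mixing fluxes between them are internal recycling, so τ = ΣM / Σ(external losses).
M_total = 2627 + 2772 = 5399.0 Mg Hg.
ΣF_external_out = 1512 + 1331 = 2843.0 Mg Hg/yr.
τ = M_total / ΣF_ext = 5399.0 / 2843.0 = 1.899 yr.

1.90 yr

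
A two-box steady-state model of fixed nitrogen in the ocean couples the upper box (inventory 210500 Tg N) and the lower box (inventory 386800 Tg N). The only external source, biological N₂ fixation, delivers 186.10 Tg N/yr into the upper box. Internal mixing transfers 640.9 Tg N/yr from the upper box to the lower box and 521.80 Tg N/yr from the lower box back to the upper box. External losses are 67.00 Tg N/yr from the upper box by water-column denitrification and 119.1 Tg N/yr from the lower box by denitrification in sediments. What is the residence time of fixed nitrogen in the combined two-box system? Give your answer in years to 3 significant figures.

3210 yr

Residence time in the combined system uses the total inventory and the total *external* removal — internal exchanges between the two boxes cancel.
M_total = 210500 + 386800 = 597300 Tg N.
ΣF_external_out = 67.00 + 119.1 = 186.10 Tg N/yr.
τ = M_total / ΣF_ext = 597300 / 186.10 = 3210 yr.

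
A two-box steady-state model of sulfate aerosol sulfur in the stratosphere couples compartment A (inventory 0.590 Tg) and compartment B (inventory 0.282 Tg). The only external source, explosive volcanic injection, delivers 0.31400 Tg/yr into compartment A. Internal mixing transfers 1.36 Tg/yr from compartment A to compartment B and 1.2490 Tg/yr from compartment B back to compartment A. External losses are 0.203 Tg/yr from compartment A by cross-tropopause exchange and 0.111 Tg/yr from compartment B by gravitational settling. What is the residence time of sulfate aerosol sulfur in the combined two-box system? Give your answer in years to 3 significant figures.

Treat the two boxes together as one reservoir: the mixing fluxes between them are internal recycling, so τ = ΣM / Σ(external losses).
M_total = 0.590 + 0.282 = 0.87200 Tg.
ΣF_external_out = 0.203 + 0.111 = 0.31400 Tg/yr.
τ = M_total / ΣF_ext = 0.87200 / 0.31400 = 2.777 yr.

2.78 yr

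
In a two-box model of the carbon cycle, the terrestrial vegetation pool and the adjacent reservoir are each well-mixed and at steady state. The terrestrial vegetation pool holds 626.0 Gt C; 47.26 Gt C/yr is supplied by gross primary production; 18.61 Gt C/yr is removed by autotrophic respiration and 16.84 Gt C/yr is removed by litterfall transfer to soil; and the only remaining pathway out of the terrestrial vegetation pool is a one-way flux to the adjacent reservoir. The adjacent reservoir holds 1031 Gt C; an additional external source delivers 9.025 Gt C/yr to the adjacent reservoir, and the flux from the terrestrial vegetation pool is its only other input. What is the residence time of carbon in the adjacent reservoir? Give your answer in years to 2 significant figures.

49 yr

Balance the terrestrial vegetation pool: ΣF_in = 47.260 Gt C/yr.
Flux to the adjacent reservoir = ΣF_in − (18.61 + 16.84) = 11.810 Gt C/yr.
Total input to the adjacent reservoir = 11.810 + 9.025 = 20.835 Gt C/yr; at steady state this equals its total output.
τ = M / F = 1031 / 20.835 = 49.48 yr.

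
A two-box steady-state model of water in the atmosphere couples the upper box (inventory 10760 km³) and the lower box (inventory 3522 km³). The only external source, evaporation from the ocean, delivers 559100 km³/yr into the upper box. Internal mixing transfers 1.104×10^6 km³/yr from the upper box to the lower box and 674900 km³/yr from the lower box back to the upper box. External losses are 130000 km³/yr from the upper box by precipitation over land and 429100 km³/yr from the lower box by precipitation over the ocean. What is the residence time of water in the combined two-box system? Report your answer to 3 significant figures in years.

For the system as a whole, the A↔B exchange is internal and contributes nothing to the throughput; only the external sinks remove mass.
M_total = 10760 + 3522 = 14282 km³.
ΣF_external_out = 130000 + 429100 = 559100 km³/yr.
τ = M_total / ΣF_ext = 14282 / 559100 = 0.02554 yr.

0.0255 yr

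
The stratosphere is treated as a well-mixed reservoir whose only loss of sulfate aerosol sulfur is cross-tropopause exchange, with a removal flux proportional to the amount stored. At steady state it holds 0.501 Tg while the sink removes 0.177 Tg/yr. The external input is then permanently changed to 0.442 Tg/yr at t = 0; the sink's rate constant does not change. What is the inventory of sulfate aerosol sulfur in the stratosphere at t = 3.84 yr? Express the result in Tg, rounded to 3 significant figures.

τ = M₀/F₀ = 0.501/0.177 = 2.831 yr; rate constant k = 1/τ.
New steady state M_∞ = F₁/k = F₁·τ = 0.442 × 2.831 = 1.2511 Tg.
M(t) = M_∞ + (M₀ − M_∞)·e^(−t/τ); t/τ = 3.84/2.831 = 1.357, so e^(−t/τ) = 0.2575.
M(t) = 1.2511 − 0.7501 × 0.2575 = 1.0579 Tg.

1.06 Tg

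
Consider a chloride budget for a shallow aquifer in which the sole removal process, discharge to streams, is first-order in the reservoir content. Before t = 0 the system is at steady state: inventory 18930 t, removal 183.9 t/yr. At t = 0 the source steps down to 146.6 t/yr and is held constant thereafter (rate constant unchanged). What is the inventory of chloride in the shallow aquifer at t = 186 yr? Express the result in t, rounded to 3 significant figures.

15700 t

Residence time τ = M₀/F₀ = 102.9 yr. The eventual steady state is M_∞ = M₀·(F₁/F₀) = 18930 × 146.6/183.9 = 15090 t.
The anomaly ΔM(t) = M(t) − M_∞ decays as ΔM₀·e^(−t/τ) with ΔM₀ = 18930 − 15090 = 3840 t.
At t = 186 yr, e^(−t/τ) = e^(−1.807) = 0.1642, so ΔM = 630.3 t and M = 15090 + 630.3 = 15721 t.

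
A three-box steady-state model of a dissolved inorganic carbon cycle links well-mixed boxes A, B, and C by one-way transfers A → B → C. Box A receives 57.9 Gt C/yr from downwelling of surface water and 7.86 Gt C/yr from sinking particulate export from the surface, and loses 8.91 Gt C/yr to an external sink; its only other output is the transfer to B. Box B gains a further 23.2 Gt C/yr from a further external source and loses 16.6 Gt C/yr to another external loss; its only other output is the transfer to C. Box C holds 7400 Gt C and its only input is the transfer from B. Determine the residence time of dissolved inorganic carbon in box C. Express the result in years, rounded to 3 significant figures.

Box A: F(A→B) = (57.9 + 7.86) − 8.91 = 56.850 Gt C/yr.
Box B: F(B→C) = (56.850 + 23.2) − 16.6 = 63.450 Gt C/yr.
Box C throughput = its input = 63.450 Gt C/yr; τ = 7400 / 63.450 = 116.6 yr.

117 yr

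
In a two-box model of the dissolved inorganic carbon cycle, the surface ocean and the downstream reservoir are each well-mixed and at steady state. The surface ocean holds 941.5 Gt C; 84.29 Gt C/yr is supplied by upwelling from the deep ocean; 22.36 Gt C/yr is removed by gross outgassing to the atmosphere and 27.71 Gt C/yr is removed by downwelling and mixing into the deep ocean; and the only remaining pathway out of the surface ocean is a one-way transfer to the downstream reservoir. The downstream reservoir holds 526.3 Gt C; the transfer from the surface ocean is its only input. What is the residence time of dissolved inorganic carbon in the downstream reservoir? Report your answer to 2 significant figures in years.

15 yr

Balance the surface ocean: ΣF_in = 84.290 Gt C/yr.
Transfer to the downstream reservoir = ΣF_in − (22.36 + 27.71) = 34.220 Gt C/yr.
At steady state the output of the downstream reservoir equals its input, 34.220 Gt C/yr.
τ = M / F = 526.3 / 34.220 = 15.38 yr.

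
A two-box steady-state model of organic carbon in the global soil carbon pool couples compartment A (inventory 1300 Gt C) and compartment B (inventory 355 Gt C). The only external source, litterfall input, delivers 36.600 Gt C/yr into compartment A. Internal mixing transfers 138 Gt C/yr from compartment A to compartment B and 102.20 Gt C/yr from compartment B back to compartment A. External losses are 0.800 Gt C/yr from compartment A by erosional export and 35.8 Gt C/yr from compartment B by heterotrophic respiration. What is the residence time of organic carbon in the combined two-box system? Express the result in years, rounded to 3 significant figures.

For the system as a whole, the A↔B exchange is internal and contributes nothing to the throughput; only the external sinks remove mass.
M_total = 1300 + 355 = 1655.0 Gt C.
ΣF_external_out = 0.800 + 35.8 = 36.600 Gt C/yr.
τ = M_total / ΣF_ext = 1655.0 / 36.600 = 45.22 yr.

45.2 yr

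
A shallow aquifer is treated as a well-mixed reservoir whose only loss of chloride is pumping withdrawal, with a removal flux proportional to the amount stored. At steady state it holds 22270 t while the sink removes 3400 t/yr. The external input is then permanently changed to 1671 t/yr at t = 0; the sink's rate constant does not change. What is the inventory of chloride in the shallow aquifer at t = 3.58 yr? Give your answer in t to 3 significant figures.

17500 t

The sink rate constant is k = F₀/M₀ = 3400/22270 = 0.1527 yr⁻¹.
Solving dM/dt = F₁ − kM with M(0) = M₀ gives M(t) = F₁/k + (M₀ − F₁/k)·e^(−kt).
F₁/k = 1671/0.1527 = 10945 t; kt = 0.1527 × 3.58 = 0.5466, e^(−kt) = 0.5789.
M(3.58) = 10945 + (22270 − 10945) × 0.5789 = 10945 + 6556 = 17501 t.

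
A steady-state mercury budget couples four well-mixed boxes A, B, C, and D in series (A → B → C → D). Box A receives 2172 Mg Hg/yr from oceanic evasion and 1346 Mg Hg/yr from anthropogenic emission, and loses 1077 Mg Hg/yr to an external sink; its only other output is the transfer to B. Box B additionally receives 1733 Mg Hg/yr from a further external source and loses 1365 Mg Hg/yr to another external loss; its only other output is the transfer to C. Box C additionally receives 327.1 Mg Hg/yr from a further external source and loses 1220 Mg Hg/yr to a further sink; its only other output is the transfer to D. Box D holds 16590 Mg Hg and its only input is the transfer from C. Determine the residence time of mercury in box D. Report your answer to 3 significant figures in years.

Box A: F(A→B) = (2172 + 1346) − 1077 = 2441.0 Mg Hg/yr.
Box B: F(B→C) = (2441.0 + 1733) − 1365 = 2809.0 Mg Hg/yr.
Box C: F(C→D) = (2809.0 + 327.1) − 1220 = 1916.1 Mg Hg/yr.
Box D throughput = its input = 1916.1 Mg Hg/yr; τ = 16590 / 1916.1 = 8.658 yr.

8.66 yr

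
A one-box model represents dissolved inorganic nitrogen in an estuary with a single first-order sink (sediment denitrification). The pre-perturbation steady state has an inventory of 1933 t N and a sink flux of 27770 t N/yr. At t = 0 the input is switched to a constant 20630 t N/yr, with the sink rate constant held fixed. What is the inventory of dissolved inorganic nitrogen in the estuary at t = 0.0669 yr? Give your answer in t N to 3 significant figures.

1630 t N

τ = M₀/F₀ = 1933/27770 = 0.06961 yr; rate constant k = 1/τ.
New steady state M_∞ = F₁/k = F₁·τ = 20630 × 0.06961 = 1436.0 t N.
M(t) = M_∞ + (M₀ − M_∞)·e^(−t/τ); t/τ = 0.0669/0.06961 = 0.9611, so e^(−t/τ) = 0.3825.
M(t) = 1436.0 + 497.0 × 0.3825 = 1626.1 t N.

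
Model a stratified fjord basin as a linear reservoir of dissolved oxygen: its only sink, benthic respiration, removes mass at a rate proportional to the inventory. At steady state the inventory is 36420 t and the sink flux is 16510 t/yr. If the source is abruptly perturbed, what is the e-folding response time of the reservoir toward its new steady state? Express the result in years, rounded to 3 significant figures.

For a linear reservoir the response time equals the residence time τ = M/F.
τ = 36420 / 16510 = 2.206 yr.

2.21 yr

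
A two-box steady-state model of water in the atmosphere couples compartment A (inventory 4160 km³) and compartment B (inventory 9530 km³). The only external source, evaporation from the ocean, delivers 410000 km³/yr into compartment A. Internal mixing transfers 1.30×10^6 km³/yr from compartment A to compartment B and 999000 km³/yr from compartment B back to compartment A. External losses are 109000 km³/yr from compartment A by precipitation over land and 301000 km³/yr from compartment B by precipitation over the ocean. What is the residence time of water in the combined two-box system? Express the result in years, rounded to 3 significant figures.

For the system as a whole, the A↔B exchange is internal and contributes nothing to the throughput; only the external sinks remove mass.
M_total = 4160 + 9530 = 13690 km³.
ΣF_external_out = 109000 + 301000 = 410000 km³/yr.
τ = M_total / ΣF_ext = 13690 / 410000 = 0.03339 yr.

0.0334 yr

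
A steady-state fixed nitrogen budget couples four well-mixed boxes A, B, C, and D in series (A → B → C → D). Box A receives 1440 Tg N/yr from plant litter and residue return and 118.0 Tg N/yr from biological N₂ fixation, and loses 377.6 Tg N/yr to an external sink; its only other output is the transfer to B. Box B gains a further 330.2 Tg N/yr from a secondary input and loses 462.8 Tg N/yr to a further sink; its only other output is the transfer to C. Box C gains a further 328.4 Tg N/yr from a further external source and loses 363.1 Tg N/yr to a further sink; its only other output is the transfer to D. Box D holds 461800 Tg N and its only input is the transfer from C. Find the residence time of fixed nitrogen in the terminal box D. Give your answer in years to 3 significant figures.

456 yr

Box A: F(A→B) = (1440 + 118.0) − 377.6 = 1180.4 Tg N/yr.
Box B: F(B→C) = (1180.4 + 330.2) − 462.8 = 1047.8 Tg N/yr.
Box C: F(C→D) = (1047.8 + 328.4) − 363.1 = 1013.1 Tg N/yr.
Box D throughput = its input = 1013.1 Tg N/yr; τ = 461800 / 1013.1 = 455.8 yr.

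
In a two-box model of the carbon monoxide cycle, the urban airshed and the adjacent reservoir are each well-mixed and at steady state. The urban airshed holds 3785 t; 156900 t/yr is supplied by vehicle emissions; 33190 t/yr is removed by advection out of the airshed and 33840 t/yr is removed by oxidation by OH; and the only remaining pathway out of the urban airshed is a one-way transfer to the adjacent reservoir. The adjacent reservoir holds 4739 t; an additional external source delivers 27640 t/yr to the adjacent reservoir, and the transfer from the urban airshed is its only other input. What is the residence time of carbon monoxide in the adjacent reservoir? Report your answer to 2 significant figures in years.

0.040 yr

Balance the urban airshed: ΣF_in = 156900 t/yr.
Transfer to the adjacent reservoir = ΣF_in − (33190 + 33840) = 89870 t/yr.
Total input to the adjacent reservoir = 89870 + 27640 = 117510 t/yr; at steady state this equals its total output.
τ = M / F = 4739 / 117510 = 0.04033 yr.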